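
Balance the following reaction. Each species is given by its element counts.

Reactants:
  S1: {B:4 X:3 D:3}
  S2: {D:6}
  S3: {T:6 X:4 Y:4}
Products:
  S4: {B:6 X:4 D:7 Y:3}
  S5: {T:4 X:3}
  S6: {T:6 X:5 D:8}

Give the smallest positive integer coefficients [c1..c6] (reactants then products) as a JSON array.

T: 6·0+3·0+3·6 = 18 | 4·0+3·4+1·6 = 18
B: 6·4+3·0+3·0 = 24 | 4·6+3·0+1·0 = 24
X: 6·3+3·0+3·4 = 30 | 4·4+3·3+1·5 = 30
D: 6·3+3·6+3·0 = 36 | 4·7+3·0+1·8 = 36
Y: 6·0+3·0+3·4 = 12 | 4·3+3·0+1·0 = 12
gcd(6,3,3,4,3,1) = 1

Coefficients: [6, 3, 3, 4, 3, 1]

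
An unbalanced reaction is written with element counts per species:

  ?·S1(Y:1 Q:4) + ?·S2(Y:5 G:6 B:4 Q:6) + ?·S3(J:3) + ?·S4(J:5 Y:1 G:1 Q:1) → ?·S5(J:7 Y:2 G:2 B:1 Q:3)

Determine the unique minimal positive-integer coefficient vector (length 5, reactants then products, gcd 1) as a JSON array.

Coefficients: [1, 1, 6, 2, 4]

J: 1·0+1·0+6·3+2·5 = 28 | 4·7 = 28
Y: 1·1+1·5+6·0+2·1 = 8 | 4·2 = 8
G: 1·0+1·6+6·0+2·1 = 8 | 4·2 = 8
B: 1·0+1·4+6·0+2·0 = 4 | 4·1 = 4
Q: 1·4+1·6+6·0+2·1 = 12 | 4·3 = 12
gcd(1,1,6,2,4) = 1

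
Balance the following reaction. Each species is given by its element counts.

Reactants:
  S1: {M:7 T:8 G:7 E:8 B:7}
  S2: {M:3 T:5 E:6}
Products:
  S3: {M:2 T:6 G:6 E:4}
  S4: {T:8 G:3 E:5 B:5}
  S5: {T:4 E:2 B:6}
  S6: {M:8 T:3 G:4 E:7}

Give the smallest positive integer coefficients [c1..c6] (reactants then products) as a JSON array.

M: 5·7+3·3 = 44 | 2·2+1·0+5·0+5·8 = 44
T: 5·8+3·5 = 55 | 2·6+1·8+5·4+5·3 = 55
G: 5·7+3·0 = 35 | 2·6+1·3+5·0+5·4 = 35
E: 5·8+3·6 = 58 | 2·4+1·5+5·2+5·7 = 58
B: 5·7+3·0 = 35 | 2·0+1·5+5·6+5·0 = 35
gcd(5,3,2,1,5,5) = 1

Coefficients: [5, 3, 2, 1, 5, 5]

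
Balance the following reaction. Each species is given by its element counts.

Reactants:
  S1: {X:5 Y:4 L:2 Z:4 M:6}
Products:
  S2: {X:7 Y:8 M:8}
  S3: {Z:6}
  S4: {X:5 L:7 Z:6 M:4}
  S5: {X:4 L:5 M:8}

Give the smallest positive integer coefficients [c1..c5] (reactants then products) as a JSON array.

X: 6·5 = 30 | 3·7+3·0+1·5+1·4 = 30
Y: 6·4 = 24 | 3·8+3·0+1·0+1·0 = 24
L: 6·2 = 12 | 3·0+3·0+1·7+1·5 = 12
Z: 6·4 = 24 | 3·0+3·6+1·6+1·0 = 24
M: 6·6 = 36 | 3·8+3·0+1·4+1·8 = 36
gcd(6,3,3,1,1) = 1

Coefficients: [6, 3, 3, 1, 1]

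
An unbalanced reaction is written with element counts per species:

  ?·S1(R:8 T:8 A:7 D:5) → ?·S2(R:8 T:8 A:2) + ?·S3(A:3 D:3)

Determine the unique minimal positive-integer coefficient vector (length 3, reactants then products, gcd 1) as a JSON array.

Coefficients: [3, 3, 5]

R: 3·8 = 24 | 3·8+5·0 = 24
T: 3·8 = 24 | 3·8+5·0 = 24
A: 3·7 = 21 | 3·2+5·3 = 21
D: 3·5 = 15 | 3·0+5·3 = 15
gcd(3,3,5) = 1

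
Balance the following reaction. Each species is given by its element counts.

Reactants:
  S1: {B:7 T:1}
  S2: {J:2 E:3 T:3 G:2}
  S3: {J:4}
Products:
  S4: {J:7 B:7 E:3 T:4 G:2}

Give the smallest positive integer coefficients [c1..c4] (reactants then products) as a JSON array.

Coefficients: [4, 4, 5, 4]

J: 4·0+4·2+5·4 = 28 | 4·7 = 28
B: 4·7+4·0+5·0 = 28 | 4·7 = 28
E: 4·0+4·3+5·0 = 12 | 4·3 = 12
T: 4·1+4·3+5·0 = 16 | 4·4 = 16
G: 4·0+4·2+5·0 = 8 | 4·2 = 8
gcd(4,4,5,4) = 1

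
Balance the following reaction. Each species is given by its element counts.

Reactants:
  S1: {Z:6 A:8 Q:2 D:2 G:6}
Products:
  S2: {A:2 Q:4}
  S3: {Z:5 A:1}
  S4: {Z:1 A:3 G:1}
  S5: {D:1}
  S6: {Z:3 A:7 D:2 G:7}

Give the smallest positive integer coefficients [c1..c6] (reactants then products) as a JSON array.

Coefficients: [6, 3, 4, 1, 2, 5]

Z: 6·6 = 36 | 3·0+4·5+1·1+2·0+5·3 = 36
A: 6·8 = 48 | 3·2+4·1+1·3+2·0+5·7 = 48
Q: 6·2 = 12 | 3·4+4·0+1·0+2·0+5·0 = 12
D: 6·2 = 12 | 3·0+4·0+1·0+2·1+5·2 = 12
G: 6·6 = 36 | 3·0+4·0+1·1+2·0+5·7 = 36
gcd(6,3,4,1,2,5) = 1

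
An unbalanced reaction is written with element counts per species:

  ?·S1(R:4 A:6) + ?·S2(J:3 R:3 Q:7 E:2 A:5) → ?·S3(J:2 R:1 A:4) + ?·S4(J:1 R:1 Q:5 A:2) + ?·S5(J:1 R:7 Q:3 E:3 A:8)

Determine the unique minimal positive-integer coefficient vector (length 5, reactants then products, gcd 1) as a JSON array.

J: 5·0+6·3 = 18 | 4·2+6·1+4·1 = 18
R: 5·4+6·3 = 38 | 4·1+6·1+4·7 = 38
Q: 5·0+6·7 = 42 | 4·0+6·5+4·3 = 42
E: 5·0+6·2 = 12 | 4·0+6·0+4·3 = 12
A: 5·6+6·5 = 60 | 4·4+6·2+4·8 = 60
gcd(5,6,4,6,4) = 1

Coefficients: [5, 6, 4, 6, 4]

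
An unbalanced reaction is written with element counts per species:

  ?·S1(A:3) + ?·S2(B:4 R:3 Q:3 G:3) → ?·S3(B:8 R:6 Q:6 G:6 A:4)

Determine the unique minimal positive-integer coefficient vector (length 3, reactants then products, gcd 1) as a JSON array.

Coefficients: [4, 6, 3]

B: 4·0+6·4 = 24 | 3·8 = 24
R: 4·0+6·3 = 18 | 3·6 = 18
Q: 4·0+6·3 = 18 | 3·6 = 18
G: 4·0+6·3 = 18 | 3·6 = 18
A: 4·3+6·0 = 12 | 3·4 = 12
gcd(4,6,3) = 1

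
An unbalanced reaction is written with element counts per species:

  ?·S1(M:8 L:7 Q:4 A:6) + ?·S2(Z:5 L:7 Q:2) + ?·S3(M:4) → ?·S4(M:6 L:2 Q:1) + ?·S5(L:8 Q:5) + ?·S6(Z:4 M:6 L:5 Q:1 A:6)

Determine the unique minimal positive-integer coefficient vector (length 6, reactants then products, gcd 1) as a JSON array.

Coefficients: [5, 4, 2, 3, 4, 5]

Z: 5·0+4·5+2·0 = 20 | 3·0+4·0+5·4 = 20
M: 5·8+4·0+2·4 = 48 | 3·6+4·0+5·6 = 48
L: 5·7+4·7+2·0 = 63 | 3·2+4·8+5·5 = 63
Q: 5·4+4·2+2·0 = 28 | 3·1+4·5+5·1 = 28
A: 5·6+4·0+2·0 = 30 | 3·0+4·0+5·6 = 30
gcd(5,4,2,3,4,5) = 1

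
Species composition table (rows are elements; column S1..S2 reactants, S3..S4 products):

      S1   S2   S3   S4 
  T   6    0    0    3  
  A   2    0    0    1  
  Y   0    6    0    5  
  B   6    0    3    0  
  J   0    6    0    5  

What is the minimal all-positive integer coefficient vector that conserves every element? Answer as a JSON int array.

T: 3·6+5·0 = 18 | 6·0+6·3 = 18
A: 3·2+5·0 = 6 | 6·0+6·1 = 6
Y: 3·0+5·6 = 30 | 6·0+6·5 = 30
B: 3·6+5·0 = 18 | 6·3+6·0 = 18
J: 3·0+5·6 = 30 | 6·0+6·5 = 30
gcd(3,5,6,6) = 1

Coefficients: [3, 5, 6, 6]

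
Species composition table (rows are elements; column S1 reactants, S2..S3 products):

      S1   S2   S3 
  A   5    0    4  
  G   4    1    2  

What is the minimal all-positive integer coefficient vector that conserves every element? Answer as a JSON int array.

A: 4·5 = 20 | 6·0+5·4 = 20
G: 4·4 = 16 | 6·1+5·2 = 16
gcd(4,6,5) = 1

Coefficients: [4, 6, 5]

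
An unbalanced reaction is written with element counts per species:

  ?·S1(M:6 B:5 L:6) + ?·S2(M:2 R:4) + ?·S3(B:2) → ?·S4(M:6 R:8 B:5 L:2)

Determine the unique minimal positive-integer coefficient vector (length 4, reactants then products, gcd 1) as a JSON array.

M: 1·6+6·2+5·0 = 18 | 3·6 = 18
R: 1·0+6·4+5·0 = 24 | 3·8 = 24
B: 1·5+6·0+5·2 = 15 | 3·5 = 15
L: 1·6+6·0+5·0 = 6 | 3·2 = 6
gcd(1,6,5,3) = 1

Coefficients: [1, 6, 5, 3]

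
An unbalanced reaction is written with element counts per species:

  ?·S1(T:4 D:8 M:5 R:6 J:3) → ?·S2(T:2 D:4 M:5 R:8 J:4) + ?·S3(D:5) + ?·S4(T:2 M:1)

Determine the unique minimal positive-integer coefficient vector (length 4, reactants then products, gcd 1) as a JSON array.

T: 4·4 = 16 | 3·2+4·0+5·2 = 16
D: 4·8 = 32 | 3·4+4·5+5·0 = 32
M: 4·5 = 20 | 3·5+4·0+5·1 = 20
R: 4·6 = 24 | 3·8+4·0+5·0 = 24
J: 4·3 = 12 | 3·4+4·0+5·0 = 12
gcd(4,3,4,5) = 1

Coefficients: [4, 3, 4, 5]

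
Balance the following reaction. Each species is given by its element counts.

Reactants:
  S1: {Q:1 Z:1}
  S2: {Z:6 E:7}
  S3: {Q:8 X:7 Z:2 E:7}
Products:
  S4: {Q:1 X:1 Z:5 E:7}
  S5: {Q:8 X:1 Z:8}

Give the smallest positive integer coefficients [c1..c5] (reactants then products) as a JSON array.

Q: 6·1+5·0+1·8 = 14 | 6·1+1·8 = 14
X: 6·0+5·0+1·7 = 7 | 6·1+1·1 = 7
Z: 6·1+5·6+1·2 = 38 | 6·5+1·8 = 38
E: 6·0+5·7+1·7 = 42 | 6·7+1·0 = 42
gcd(6,5,1,6,1) = 1

Coefficients: [6, 5, 1, 6, 1]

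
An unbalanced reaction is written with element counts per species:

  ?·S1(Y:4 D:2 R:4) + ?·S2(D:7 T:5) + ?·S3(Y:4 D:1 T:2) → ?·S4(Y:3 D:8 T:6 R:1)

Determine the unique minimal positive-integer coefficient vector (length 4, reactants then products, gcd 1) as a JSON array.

Y: 1·4+4·0+2·4 = 12 | 4·3 = 12
D: 1·2+4·7+2·1 = 32 | 4·8 = 32
T: 1·0+4·5+2·2 = 24 | 4·6 = 24
R: 1·4+4·0+2·0 = 4 | 4·1 = 4
gcd(1,4,2,4) = 1

Coefficients: [1, 4, 2, 4]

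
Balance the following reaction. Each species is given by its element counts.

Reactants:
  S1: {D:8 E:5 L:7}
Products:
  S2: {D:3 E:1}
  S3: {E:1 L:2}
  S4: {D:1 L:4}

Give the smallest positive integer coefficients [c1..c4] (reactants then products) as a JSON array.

Coefficients: [2, 5, 5, 1]

D: 2·8 = 16 | 5·3+5·0+1·1 = 16
E: 2·5 = 10 | 5·1+5·1+1·0 = 10
L: 2·7 = 14 | 5·0+5·2+1·4 = 14
gcd(2,5,5,1) = 1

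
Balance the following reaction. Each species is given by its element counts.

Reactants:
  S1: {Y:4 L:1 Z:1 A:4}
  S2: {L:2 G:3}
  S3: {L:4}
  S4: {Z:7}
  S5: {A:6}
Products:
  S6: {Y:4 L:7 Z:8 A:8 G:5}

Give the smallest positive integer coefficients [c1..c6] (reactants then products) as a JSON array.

Coefficients: [3, 5, 2, 3, 2, 3]

Y: 3·4+5·0+2·0+3·0+2·0 = 12 | 3·4 = 12
L: 3·1+5·2+2·4+3·0+2·0 = 21 | 3·7 = 21
Z: 3·1+5·0+2·0+3·7+2·0 = 24 | 3·8 = 24
A: 3·4+5·0+2·0+3·0+2·6 = 24 | 3·8 = 24
G: 3·0+5·3+2·0+3·0+2·0 = 15 | 3·5 = 15
gcd(3,5,2,3,2,3) = 1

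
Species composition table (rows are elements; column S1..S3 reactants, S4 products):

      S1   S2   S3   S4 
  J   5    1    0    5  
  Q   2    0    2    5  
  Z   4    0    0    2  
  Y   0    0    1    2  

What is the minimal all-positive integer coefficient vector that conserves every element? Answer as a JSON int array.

Coefficients: [1, 5, 4, 2]

J: 1·5+5·1+4·0 = 10 | 2·5 = 10
Q: 1·2+5·0+4·2 = 10 | 2·5 = 10
Z: 1·4+5·0+4·0 = 4 | 2·2 = 4
Y: 1·0+5·0+4·1 = 4 | 2·2 = 4
gcd(1,5,4,2) = 1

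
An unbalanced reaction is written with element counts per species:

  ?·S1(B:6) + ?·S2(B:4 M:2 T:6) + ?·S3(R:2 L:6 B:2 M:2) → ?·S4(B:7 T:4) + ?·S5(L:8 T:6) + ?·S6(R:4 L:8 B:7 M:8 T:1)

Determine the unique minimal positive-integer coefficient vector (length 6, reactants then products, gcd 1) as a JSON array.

Coefficients: [3, 4, 4, 4, 1, 2]

R: 3·0+4·0+4·2 = 8 | 4·0+1·0+2·4 = 8
L: 3·0+4·0+4·6 = 24 | 4·0+1·8+2·8 = 24
B: 3·6+4·4+4·2 = 42 | 4·7+1·0+2·7 = 42
M: 3·0+4·2+4·2 = 16 | 4·0+1·0+2·8 = 16
T: 3·0+4·6+4·0 = 24 | 4·4+1·6+2·1 = 24
gcd(3,4,4,4,1,2) = 1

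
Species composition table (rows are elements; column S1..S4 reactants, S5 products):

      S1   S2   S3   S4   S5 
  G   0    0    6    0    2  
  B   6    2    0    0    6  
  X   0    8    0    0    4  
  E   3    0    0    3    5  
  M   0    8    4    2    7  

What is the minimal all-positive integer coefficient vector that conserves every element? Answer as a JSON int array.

G: 5·0+3·0+2·6+5·0 = 12 | 6·2 = 12
B: 5·6+3·2+2·0+5·0 = 36 | 6·6 = 36
X: 5·0+3·8+2·0+5·0 = 24 | 6·4 = 24
E: 5·3+3·0+2·0+5·3 = 30 | 6·5 = 30
M: 5·0+3·8+2·4+5·2 = 42 | 6·7 = 42
gcd(5,3,2,5,6) = 1

Coefficients: [5, 3, 2, 5, 6]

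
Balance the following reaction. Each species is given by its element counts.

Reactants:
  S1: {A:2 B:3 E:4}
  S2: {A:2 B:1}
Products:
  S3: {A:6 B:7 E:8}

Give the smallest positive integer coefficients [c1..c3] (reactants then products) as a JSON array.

Coefficients: [2, 1, 1]

A: 2·2+1·2 = 6 | 1·6 = 6
B: 2·3+1·1 = 7 | 1·7 = 7
E: 2·4+1·0 = 8 | 1·8 = 8
gcd(2,1,1) = 1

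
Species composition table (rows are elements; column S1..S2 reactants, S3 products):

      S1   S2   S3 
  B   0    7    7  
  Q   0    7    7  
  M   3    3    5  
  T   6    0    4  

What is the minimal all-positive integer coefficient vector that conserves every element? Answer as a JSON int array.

B: 2·0+3·7 = 21 | 3·7 = 21
Q: 2·0+3·7 = 21 | 3·7 = 21
M: 2·3+3·3 = 15 | 3·5 = 15
T: 2·6+3·0 = 12 | 3·4 = 12
gcd(2,3,3) = 1

Coefficients: [2, 3, 3]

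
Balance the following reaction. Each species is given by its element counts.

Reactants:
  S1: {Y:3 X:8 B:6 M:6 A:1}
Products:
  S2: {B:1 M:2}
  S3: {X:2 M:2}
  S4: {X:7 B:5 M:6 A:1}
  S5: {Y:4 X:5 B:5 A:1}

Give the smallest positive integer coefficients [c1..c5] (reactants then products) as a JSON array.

Y: 4·3 = 12 | 4·0+5·0+1·0+3·4 = 12
X: 4·8 = 32 | 4·0+5·2+1·7+3·5 = 32
B: 4·6 = 24 | 4·1+5·0+1·5+3·5 = 24
M: 4·6 = 24 | 4·2+5·2+1·6+3·0 = 24
A: 4·1 = 4 | 4·0+5·0+1·1+3·1 = 4
gcd(4,4,5,1,3) = 1

Coefficients: [4, 4, 5, 1, 3]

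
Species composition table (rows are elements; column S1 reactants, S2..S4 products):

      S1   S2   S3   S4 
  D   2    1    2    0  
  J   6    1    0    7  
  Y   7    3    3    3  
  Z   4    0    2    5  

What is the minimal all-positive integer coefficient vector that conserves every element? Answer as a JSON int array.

Coefficients: [3, 4, 1, 2]

D: 3·2 = 6 | 4·1+1·2+2·0 = 6
J: 3·6 = 18 | 4·1+1·0+2·7 = 18
Y: 3·7 = 21 | 4·3+1·3+2·3 = 21
Z: 3·4 = 12 | 4·0+1·2+2·5 = 12
gcd(3,4,1,2) = 1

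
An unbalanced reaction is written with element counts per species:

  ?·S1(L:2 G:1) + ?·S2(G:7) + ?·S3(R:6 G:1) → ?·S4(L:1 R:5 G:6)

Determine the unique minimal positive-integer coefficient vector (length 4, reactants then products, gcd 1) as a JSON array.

L: 3·2+4·0+5·0 = 6 | 6·1 = 6
R: 3·0+4·0+5·6 = 30 | 6·5 = 30
G: 3·1+4·7+5·1 = 36 | 6·6 = 36
gcd(3,4,5,6) = 1

Coefficients: [3, 4, 5, 6]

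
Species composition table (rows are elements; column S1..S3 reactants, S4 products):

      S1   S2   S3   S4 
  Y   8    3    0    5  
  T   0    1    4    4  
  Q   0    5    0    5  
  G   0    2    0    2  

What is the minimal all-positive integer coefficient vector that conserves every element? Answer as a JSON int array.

Y: 1·8+4·3+3·0 = 20 | 4·5 = 20
T: 1·0+4·1+3·4 = 16 | 4·4 = 16
Q: 1·0+4·5+3·0 = 20 | 4·5 = 20
G: 1·0+4·2+3·0 = 8 | 4·2 = 8
gcd(1,4,3,4) = 1

Coefficients: [1, 4, 3, 4]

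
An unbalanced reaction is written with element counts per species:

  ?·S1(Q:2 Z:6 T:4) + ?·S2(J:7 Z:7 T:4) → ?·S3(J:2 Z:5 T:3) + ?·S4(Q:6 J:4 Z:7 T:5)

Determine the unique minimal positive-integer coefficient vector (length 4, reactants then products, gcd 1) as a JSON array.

Q: 3·2+2·0 = 6 | 5·0+1·6 = 6
J: 3·0+2·7 = 14 | 5·2+1·4 = 14
Z: 3·6+2·7 = 32 | 5·5+1·7 = 32
T: 3·4+2·4 = 20 | 5·3+1·5 = 20
gcd(3,2,5,1) = 1

Coefficients: [3, 2, 5, 1]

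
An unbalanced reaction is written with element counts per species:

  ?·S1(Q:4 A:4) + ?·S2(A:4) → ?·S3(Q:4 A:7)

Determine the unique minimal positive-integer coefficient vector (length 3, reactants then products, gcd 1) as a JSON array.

Coefficients: [4, 3, 4]

Q: 4·4+3·0 = 16 | 4·4 = 16
A: 4·4+3·4 = 28 | 4·7 = 28
gcd(4,3,4) = 1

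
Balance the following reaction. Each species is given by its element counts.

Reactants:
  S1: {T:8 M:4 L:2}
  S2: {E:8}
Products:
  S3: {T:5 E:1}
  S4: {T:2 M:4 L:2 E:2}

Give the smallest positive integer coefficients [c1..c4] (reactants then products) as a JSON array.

Coefficients: [5, 2, 6, 5]

T: 5·8+2·0 = 40 | 6·5+5·2 = 40
M: 5·4+2·0 = 20 | 6·0+5·4 = 20
L: 5·2+2·0 = 10 | 6·0+5·2 = 10
E: 5·0+2·8 = 16 | 6·1+5·2 = 16
gcd(5,2,6,5) = 1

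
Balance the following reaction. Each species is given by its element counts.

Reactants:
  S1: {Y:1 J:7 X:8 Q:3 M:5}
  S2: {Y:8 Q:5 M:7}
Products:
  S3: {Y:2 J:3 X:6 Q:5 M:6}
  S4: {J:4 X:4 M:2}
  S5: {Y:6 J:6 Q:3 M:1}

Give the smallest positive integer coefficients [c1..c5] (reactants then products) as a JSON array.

Y: 6·1+1·8 = 14 | 4·2+6·0+1·6 = 14
J: 6·7+1·0 = 42 | 4·3+6·4+1·6 = 42
X: 6·8+1·0 = 48 | 4·6+6·4+1·0 = 48
Q: 6·3+1·5 = 23 | 4·5+6·0+1·3 = 23
M: 6·5+1·7 = 37 | 4·6+6·2+1·1 = 37
gcd(6,1,4,6,1) = 1

Coefficients: [6, 1, 4, 6, 1]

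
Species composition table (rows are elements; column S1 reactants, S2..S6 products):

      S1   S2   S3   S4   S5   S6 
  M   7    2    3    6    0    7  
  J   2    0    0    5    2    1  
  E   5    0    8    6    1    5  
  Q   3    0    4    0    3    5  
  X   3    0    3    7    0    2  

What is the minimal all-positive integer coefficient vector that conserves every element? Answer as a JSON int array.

M: 4·7 = 28 | 6·2+1·3+1·6+1·0+1·7 = 28
J: 4·2 = 8 | 6·0+1·0+1·5+1·2+1·1 = 8
E: 4·5 = 20 | 6·0+1·8+1·6+1·1+1·5 = 20
Q: 4·3 = 12 | 6·0+1·4+1·0+1·3+1·5 = 12
X: 4·3 = 12 | 6·0+1·3+1·7+1·0+1·2 = 12
gcd(4,6,1,1,1,1) = 1

Coefficients: [4, 6, 1, 1, 1, 1]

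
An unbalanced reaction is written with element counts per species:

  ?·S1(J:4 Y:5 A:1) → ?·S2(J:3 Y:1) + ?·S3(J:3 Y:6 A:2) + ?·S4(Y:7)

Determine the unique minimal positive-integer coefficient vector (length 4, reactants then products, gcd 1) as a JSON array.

J: 6·4 = 24 | 5·3+3·3+1·0 = 24
Y: 6·5 = 30 | 5·1+3·6+1·7 = 30
A: 6·1 = 6 | 5·0+3·2+1·0 = 6
gcd(6,5,3,1) = 1

Coefficients: [6, 5, 3, 1]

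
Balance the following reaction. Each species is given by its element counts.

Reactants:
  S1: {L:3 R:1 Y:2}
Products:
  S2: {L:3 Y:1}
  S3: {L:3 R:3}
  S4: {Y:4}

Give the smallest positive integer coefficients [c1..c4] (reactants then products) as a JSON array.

Coefficients: [3, 2, 1, 1]

L: 3·3 = 9 | 2·3+1·3+1·0 = 9
R: 3·1 = 3 | 2·0+1·3+1·0 = 3
Y: 3·2 = 6 | 2·1+1·0+1·4 = 6
gcd(3,2,1,1) = 1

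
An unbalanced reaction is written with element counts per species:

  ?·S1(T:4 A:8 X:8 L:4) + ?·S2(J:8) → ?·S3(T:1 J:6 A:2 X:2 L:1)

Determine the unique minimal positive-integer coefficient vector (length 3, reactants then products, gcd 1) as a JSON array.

Coefficients: [1, 3, 4]

T: 1·4+3·0 = 4 | 4·1 = 4
J: 1·0+3·8 = 24 | 4·6 = 24
A: 1·8+3·0 = 8 | 4·2 = 8
X: 1·8+3·0 = 8 | 4·2 = 8
L: 1·4+3·0 = 4 | 4·1 = 4
gcd(1,3,4) = 1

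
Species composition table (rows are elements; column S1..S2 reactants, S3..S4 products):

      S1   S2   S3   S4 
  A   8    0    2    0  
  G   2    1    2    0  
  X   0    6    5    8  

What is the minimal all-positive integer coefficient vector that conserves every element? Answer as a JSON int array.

A: 1·8+6·0 = 8 | 4·2+2·0 = 8
G: 1·2+6·1 = 8 | 4·2+2·0 = 8
X: 1·0+6·6 = 36 | 4·5+2·8 = 36
gcd(1,6,4,2) = 1

Coefficients: [1, 6, 4, 2]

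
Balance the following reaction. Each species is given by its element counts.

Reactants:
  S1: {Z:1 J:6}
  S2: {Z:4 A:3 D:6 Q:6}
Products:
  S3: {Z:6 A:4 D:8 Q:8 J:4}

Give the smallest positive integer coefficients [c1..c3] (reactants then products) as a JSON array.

Z: 2·1+4·4 = 18 | 3·6 = 18
A: 2·0+4·3 = 12 | 3·4 = 12
D: 2·0+4·6 = 24 | 3·8 = 24
Q: 2·0+4·6 = 24 | 3·8 = 24
J: 2·6+4·0 = 12 | 3·4 = 12
gcd(2,4,3) = 1

Coefficients: [2, 4, 3]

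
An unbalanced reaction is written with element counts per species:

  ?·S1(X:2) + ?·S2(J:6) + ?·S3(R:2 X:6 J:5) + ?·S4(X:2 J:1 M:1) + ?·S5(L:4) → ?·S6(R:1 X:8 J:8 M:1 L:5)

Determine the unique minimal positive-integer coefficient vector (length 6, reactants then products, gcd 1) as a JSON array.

Coefficients: [6, 3, 2, 4, 5, 4]

R: 6·0+3·0+2·2+4·0+5·0 = 4 | 4·1 = 4
X: 6·2+3·0+2·6+4·2+5·0 = 32 | 4·8 = 32
J: 6·0+3·6+2·5+4·1+5·0 = 32 | 4·8 = 32
M: 6·0+3·0+2·0+4·1+5·0 = 4 | 4·1 = 4
L: 6·0+3·0+2·0+4·0+5·4 = 20 | 4·5 = 20
gcd(6,3,2,4,5,4) = 1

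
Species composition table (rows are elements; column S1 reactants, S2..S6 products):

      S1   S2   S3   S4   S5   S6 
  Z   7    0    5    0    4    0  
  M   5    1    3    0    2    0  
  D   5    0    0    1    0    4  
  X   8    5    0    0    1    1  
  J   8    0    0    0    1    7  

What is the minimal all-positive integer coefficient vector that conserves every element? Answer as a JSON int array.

Z: 5·7 = 35 | 6·0+3·5+5·0+5·4+5·0 = 35
M: 5·5 = 25 | 6·1+3·3+5·0+5·2+5·0 = 25
D: 5·5 = 25 | 6·0+3·0+5·1+5·0+5·4 = 25
X: 5·8 = 40 | 6·5+3·0+5·0+5·1+5·1 = 40
J: 5·8 = 40 | 6·0+3·0+5·0+5·1+5·7 = 40
gcd(5,6,3,5,5,5) = 1

Coefficients: [5, 6, 3, 5, 5, 5]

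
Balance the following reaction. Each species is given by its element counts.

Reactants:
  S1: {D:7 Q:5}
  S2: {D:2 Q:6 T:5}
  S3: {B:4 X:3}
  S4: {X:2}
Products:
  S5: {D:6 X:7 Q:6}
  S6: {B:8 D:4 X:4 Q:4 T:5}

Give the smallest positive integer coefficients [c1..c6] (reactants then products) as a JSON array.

Coefficients: [2, 1, 2, 6, 2, 1]

B: 2·0+1·0+2·4+6·0 = 8 | 2·0+1·8 = 8
D: 2·7+1·2+2·0+6·0 = 16 | 2·6+1·4 = 16
X: 2·0+1·0+2·3+6·2 = 18 | 2·7+1·4 = 18
Q: 2·5+1·6+2·0+6·0 = 16 | 2·6+1·4 = 16
T: 2·0+1·5+2·0+6·0 = 5 | 2·0+1·5 = 5
gcd(2,1,2,6,2,1) = 1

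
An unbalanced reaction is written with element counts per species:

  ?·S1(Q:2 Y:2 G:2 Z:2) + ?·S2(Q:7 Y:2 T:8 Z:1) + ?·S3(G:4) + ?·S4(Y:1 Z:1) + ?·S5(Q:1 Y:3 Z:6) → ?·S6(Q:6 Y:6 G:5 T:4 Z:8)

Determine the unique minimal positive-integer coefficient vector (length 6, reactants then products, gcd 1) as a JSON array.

Q: 5·2+3·7+5·0+5·0+5·1 = 36 | 6·6 = 36
Y: 5·2+3·2+5·0+5·1+5·3 = 36 | 6·6 = 36
G: 5·2+3·0+5·4+5·0+5·0 = 30 | 6·5 = 30
T: 5·0+3·8+5·0+5·0+5·0 = 24 | 6·4 = 24
Z: 5·2+3·1+5·0+5·1+5·6 = 48 | 6·8 = 48
gcd(5,3,5,5,5,6) = 1

Coefficients: [5, 3, 5, 5, 5, 6]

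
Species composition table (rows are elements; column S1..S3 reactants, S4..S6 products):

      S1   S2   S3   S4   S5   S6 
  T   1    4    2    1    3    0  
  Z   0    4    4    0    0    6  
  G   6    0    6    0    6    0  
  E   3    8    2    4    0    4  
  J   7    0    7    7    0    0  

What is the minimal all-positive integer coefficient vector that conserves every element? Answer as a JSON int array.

T: 2·1+3·4+3·2 = 20 | 5·1+5·3+4·0 = 20
Z: 2·0+3·4+3·4 = 24 | 5·0+5·0+4·6 = 24
G: 2·6+3·0+3·6 = 30 | 5·0+5·6+4·0 = 30
E: 2·3+3·8+3·2 = 36 | 5·4+5·0+4·4 = 36
J: 2·7+3·0+3·7 = 35 | 5·7+5·0+4·0 = 35
gcd(2,3,3,5,5,4) = 1

Coefficients: [2, 3, 3, 5, 5, 4]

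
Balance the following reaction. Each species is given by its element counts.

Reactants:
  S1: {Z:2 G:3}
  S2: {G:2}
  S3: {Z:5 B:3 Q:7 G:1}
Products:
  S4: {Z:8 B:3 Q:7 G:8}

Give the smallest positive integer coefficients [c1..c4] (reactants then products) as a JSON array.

Coefficients: [6, 5, 4, 4]

Z: 6·2+5·0+4·5 = 32 | 4·8 = 32
B: 6·0+5·0+4·3 = 12 | 4·3 = 12
Q: 6·0+5·0+4·7 = 28 | 4·7 = 28
G: 6·3+5·2+4·1 = 32 | 4·8 = 32
gcd(6,5,4,4) = 1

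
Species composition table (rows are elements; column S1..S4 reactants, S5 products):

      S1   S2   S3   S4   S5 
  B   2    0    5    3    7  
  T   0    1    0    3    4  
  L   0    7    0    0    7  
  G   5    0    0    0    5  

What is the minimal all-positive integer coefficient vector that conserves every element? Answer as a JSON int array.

B: 5·2+5·0+2·5+5·3 = 35 | 5·7 = 35
T: 5·0+5·1+2·0+5·3 = 20 | 5·4 = 20
L: 5·0+5·7+2·0+5·0 = 35 | 5·7 = 35
G: 5·5+5·0+2·0+5·0 = 25 | 5·5 = 25
gcd(5,5,2,5,5) = 1

Coefficients: [5, 5, 2, 5, 5]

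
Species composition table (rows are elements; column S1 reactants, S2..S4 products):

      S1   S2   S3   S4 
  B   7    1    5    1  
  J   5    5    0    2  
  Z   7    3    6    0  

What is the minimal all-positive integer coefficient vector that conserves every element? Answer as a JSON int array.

B: 3·7 = 21 | 1·1+3·5+5·1 = 21
J: 3·5 = 15 | 1·5+3·0+5·2 = 15
Z: 3·7 = 21 | 1·3+3·6+5·0 = 21
gcd(3,1,3,5) = 1

Coefficients: [3, 1, 3, 5]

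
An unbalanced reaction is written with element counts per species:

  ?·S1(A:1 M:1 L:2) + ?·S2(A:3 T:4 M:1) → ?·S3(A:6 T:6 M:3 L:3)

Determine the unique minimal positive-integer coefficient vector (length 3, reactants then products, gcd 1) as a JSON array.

A: 3·1+3·3 = 12 | 2·6 = 12
T: 3·0+3·4 = 12 | 2·6 = 12
M: 3·1+3·1 = 6 | 2·3 = 6
L: 3·2+3·0 = 6 | 2·3 = 6
gcd(3,3,2) = 1

Coefficients: [3, 3, 2]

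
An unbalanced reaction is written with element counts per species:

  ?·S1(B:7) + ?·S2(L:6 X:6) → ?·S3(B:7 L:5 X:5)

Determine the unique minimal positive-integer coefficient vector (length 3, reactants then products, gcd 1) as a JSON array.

B: 6·7+5·0 = 42 | 6·7 = 42
L: 6·0+5·6 = 30 | 6·5 = 30
X: 6·0+5·6 = 30 | 6·5 = 30
gcd(6,5,6) = 1

Coefficients: [6, 5, 6]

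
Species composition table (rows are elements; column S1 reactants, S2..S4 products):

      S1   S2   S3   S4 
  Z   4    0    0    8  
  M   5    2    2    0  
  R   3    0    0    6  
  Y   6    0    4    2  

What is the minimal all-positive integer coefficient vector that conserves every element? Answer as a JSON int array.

Coefficients: [4, 5, 5, 2]

Z: 4·4 = 16 | 5·0+5·0+2·8 = 16
M: 4·5 = 20 | 5·2+5·2+2·0 = 20
R: 4·3 = 12 | 5·0+5·0+2·6 = 12
Y: 4·6 = 24 | 5·0+5·4+2·2 = 24
gcd(4,5,5,2) = 1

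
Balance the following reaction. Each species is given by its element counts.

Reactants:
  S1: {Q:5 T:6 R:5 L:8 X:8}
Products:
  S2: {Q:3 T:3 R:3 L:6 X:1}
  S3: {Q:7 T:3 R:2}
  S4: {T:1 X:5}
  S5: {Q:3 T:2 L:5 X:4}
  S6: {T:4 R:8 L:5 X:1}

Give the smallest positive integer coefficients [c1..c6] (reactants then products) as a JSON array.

Q: 5·5 = 25 | 5·3+1·7+6·0+1·3+1·0 = 25
T: 5·6 = 30 | 5·3+1·3+6·1+1·2+1·4 = 30
R: 5·5 = 25 | 5·3+1·2+6·0+1·0+1·8 = 25
L: 5·8 = 40 | 5·6+1·0+6·0+1·5+1·5 = 40
X: 5·8 = 40 | 5·1+1·0+6·5+1·4+1·1 = 40
gcd(5,5,1,6,1,1) = 1

Coefficients: [5, 5, 1, 6, 1, 1]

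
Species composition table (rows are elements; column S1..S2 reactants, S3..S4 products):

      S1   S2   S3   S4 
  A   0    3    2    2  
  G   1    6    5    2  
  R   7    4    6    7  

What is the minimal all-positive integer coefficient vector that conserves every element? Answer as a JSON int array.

Coefficients: [3, 4, 5, 1]

A: 3·0+4·3 = 12 | 5·2+1·2 = 12
G: 3·1+4·6 = 27 | 5·5+1·2 = 27
R: 3·7+4·4 = 37 | 5·6+1·7 = 37
gcd(3,4,5,1) = 1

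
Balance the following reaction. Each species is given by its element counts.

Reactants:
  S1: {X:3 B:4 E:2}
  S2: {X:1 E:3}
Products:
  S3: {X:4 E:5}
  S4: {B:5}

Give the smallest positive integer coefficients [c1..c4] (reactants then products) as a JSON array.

Coefficients: [5, 5, 5, 4]

X: 5·3+5·1 = 20 | 5·4+4·0 = 20
B: 5·4+5·0 = 20 | 5·0+4·5 = 20
E: 5·2+5·3 = 25 | 5·5+4·0 = 25
gcd(5,5,5,4) = 1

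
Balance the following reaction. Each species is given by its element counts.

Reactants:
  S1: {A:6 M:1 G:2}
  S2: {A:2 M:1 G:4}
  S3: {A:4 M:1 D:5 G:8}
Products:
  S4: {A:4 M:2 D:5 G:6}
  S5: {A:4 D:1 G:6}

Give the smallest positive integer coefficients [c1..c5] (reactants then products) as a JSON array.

Coefficients: [2, 2, 6, 5, 5]

A: 2·6+2·2+6·4 = 40 | 5·4+5·4 = 40
M: 2·1+2·1+6·1 = 10 | 5·2+5·0 = 10
D: 2·0+2·0+6·5 = 30 | 5·5+5·1 = 30
G: 2·2+2·4+6·8 = 60 | 5·6+5·6 = 60
gcd(2,2,6,5,5) = 1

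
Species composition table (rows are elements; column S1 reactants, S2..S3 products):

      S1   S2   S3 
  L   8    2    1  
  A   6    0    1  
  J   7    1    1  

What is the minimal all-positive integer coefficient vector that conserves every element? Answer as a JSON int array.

L: 1·8 = 8 | 1·2+6·1 = 8
A: 1·6 = 6 | 1·0+6·1 = 6
J: 1·7 = 7 | 1·1+6·1 = 7
gcd(1,1,6) = 1

Coefficients: [1, 1, 6]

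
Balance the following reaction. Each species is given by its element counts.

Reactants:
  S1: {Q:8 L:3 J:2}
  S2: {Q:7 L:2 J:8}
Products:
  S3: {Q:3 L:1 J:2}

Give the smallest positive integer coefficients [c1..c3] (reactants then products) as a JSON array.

Coefficients: [1, 1, 5]

Q: 1·8+1·7 = 15 | 5·3 = 15
L: 1·3+1·2 = 5 | 5·1 = 5
J: 1·2+1·8 = 10 | 5·2 = 10
gcd(1,1,5) = 1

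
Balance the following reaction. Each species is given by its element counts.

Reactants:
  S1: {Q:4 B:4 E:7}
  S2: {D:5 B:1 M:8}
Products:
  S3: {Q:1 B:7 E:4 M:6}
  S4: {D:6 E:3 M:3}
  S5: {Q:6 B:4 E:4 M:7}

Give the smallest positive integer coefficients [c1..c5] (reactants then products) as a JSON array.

D: 5·0+6·5 = 30 | 2·0+5·6+3·0 = 30
Q: 5·4+6·0 = 20 | 2·1+5·0+3·6 = 20
B: 5·4+6·1 = 26 | 2·7+5·0+3·4 = 26
E: 5·7+6·0 = 35 | 2·4+5·3+3·4 = 35
M: 5·0+6·8 = 48 | 2·6+5·3+3·7 = 48
gcd(5,6,2,5,3) = 1

Coefficients: [5, 6, 2, 5, 3]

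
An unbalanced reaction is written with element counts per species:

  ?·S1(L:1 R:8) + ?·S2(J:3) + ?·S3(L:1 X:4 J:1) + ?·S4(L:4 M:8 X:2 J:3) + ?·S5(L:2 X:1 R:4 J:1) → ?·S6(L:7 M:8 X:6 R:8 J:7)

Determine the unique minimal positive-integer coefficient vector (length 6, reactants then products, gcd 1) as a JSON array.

L: 3·1+4·0+4·1+5·4+4·2 = 35 | 5·7 = 35
M: 3·0+4·0+4·0+5·8+4·0 = 40 | 5·8 = 40
X: 3·0+4·0+4·4+5·2+4·1 = 30 | 5·6 = 30
R: 3·8+4·0+4·0+5·0+4·4 = 40 | 5·8 = 40
J: 3·0+4·3+4·1+5·3+4·1 = 35 | 5·7 = 35
gcd(3,4,4,5,4,5) = 1

Coefficients: [3, 4, 4, 5, 4, 5]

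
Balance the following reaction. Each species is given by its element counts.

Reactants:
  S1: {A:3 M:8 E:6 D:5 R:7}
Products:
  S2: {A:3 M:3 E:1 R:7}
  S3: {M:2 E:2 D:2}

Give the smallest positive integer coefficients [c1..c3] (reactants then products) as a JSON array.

A: 2·3 = 6 | 2·3+5·0 = 6
M: 2·8 = 16 | 2·3+5·2 = 16
E: 2·6 = 12 | 2·1+5·2 = 12
D: 2·5 = 10 | 2·0+5·2 = 10
R: 2·7 = 14 | 2·7+5·0 = 14
gcd(2,2,5) = 1

Coefficients: [2, 2, 5]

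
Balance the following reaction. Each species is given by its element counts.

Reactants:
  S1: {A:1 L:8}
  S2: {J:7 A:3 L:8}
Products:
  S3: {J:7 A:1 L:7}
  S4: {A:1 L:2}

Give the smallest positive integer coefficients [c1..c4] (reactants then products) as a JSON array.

J: 1·0+2·7 = 14 | 2·7+5·0 = 14
A: 1·1+2·3 = 7 | 2·1+5·1 = 7
L: 1·8+2·8 = 24 | 2·7+5·2 = 24
gcd(1,2,2,5) = 1

Coefficients: [1, 2, 2, 5]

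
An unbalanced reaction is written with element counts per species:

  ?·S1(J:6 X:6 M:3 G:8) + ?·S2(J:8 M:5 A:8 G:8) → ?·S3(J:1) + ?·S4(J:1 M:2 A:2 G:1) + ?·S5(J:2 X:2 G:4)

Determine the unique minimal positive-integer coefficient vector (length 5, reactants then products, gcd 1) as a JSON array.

Coefficients: [1, 1, 4, 4, 3]

J: 1·6+1·8 = 14 | 4·1+4·1+3·2 = 14
X: 1·6+1·0 = 6 | 4·0+4·0+3·2 = 6
M: 1·3+1·5 = 8 | 4·0+4·2+3·0 = 8
A: 1·0+1·8 = 8 | 4·0+4·2+3·0 = 8
G: 1·8+1·8 = 16 | 4·0+4·1+3·4 = 16
gcd(1,1,4,4,3) = 1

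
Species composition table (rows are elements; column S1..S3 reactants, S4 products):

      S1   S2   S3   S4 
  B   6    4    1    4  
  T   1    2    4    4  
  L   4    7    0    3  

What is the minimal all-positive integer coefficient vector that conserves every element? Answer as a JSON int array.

Coefficients: [2, 1, 4, 5]

B: 2·6+1·4+4·1 = 20 | 5·4 = 20
T: 2·1+1·2+4·4 = 20 | 5·4 = 20
L: 2·4+1·7+4·0 = 15 | 5·3 = 15
gcd(2,1,4,5) = 1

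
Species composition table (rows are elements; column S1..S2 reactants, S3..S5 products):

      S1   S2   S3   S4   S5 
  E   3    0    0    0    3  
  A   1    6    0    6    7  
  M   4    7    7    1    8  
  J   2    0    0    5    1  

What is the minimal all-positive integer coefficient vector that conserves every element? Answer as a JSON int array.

E: 5·3+6·0 = 15 | 3·0+1·0+5·3 = 15
A: 5·1+6·6 = 41 | 3·0+1·6+5·7 = 41
M: 5·4+6·7 = 62 | 3·7+1·1+5·8 = 62
J: 5·2+6·0 = 10 | 3·0+1·5+5·1 = 10
gcd(5,6,3,1,5) = 1

Coefficients: [5, 6, 3, 1, 5]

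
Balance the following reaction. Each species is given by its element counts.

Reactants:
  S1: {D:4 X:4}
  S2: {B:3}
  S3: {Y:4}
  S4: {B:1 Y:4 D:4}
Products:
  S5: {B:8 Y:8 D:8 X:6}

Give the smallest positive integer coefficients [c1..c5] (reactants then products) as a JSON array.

Coefficients: [3, 5, 3, 1, 2]

B: 3·0+5·3+3·0+1·1 = 16 | 2·8 = 16
Y: 3·0+5·0+3·4+1·4 = 16 | 2·8 = 16
D: 3·4+5·0+3·0+1·4 = 16 | 2·8 = 16
X: 3·4+5·0+3·0+1·0 = 12 | 2·6 = 12
gcd(3,5,3,1,2) = 1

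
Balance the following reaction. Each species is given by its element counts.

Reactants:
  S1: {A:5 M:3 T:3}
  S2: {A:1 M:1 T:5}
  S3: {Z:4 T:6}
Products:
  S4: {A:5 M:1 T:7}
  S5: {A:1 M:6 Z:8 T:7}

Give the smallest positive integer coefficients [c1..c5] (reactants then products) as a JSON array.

A: 5·5+2·1+4·0 = 27 | 5·5+2·1 = 27
M: 5·3+2·1+4·0 = 17 | 5·1+2·6 = 17
Z: 5·0+2·0+4·4 = 16 | 5·0+2·8 = 16
T: 5·3+2·5+4·6 = 49 | 5·7+2·7 = 49
gcd(5,2,4,5,2) = 1

Coefficients: [5, 2, 4, 5, 2]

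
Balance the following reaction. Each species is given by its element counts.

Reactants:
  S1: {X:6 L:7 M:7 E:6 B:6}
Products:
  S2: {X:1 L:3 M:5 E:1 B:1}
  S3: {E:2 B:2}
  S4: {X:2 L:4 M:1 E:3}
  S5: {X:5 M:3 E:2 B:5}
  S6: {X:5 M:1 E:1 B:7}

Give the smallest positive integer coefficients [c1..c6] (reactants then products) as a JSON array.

Coefficients: [5, 5, 3, 5, 1, 2]

X: 5·6 = 30 | 5·1+3·0+5·2+1·5+2·5 = 30
L: 5·7 = 35 | 5·3+3·0+5·4+1·0+2·0 = 35
M: 5·7 = 35 | 5·5+3·0+5·1+1·3+2·1 = 35
E: 5·6 = 30 | 5·1+3·2+5·3+1·2+2·1 = 30
B: 5·6 = 30 | 5·1+3·2+5·0+1·5+2·7 = 30
gcd(5,5,3,5,1,2) = 1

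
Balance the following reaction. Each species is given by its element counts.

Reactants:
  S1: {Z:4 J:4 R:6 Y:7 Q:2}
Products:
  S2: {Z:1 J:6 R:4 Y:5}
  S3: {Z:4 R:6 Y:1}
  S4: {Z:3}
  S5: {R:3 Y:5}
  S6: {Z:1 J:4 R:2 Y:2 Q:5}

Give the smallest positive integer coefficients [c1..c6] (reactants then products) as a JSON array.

Z: 5·4 = 20 | 2·1+1·4+4·3+4·0+2·1 = 20
J: 5·4 = 20 | 2·6+1·0+4·0+4·0+2·4 = 20
R: 5·6 = 30 | 2·4+1·6+4·0+4·3+2·2 = 30
Y: 5·7 = 35 | 2·5+1·1+4·0+4·5+2·2 = 35
Q: 5·2 = 10 | 2·0+1·0+4·0+4·0+2·5 = 10
gcd(5,2,1,4,4,2) = 1

Coefficients: [5, 2, 1, 4, 4, 2]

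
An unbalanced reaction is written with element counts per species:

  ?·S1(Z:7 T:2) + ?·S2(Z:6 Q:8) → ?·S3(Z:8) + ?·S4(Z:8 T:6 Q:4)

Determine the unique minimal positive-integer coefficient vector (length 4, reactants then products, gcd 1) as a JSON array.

Coefficients: [6, 1, 4, 2]

Z: 6·7+1·6 = 48 | 4·8+2·8 = 48
T: 6·2+1·0 = 12 | 4·0+2·6 = 12
Q: 6·0+1·8 = 8 | 4·0+2·4 = 8
gcd(6,1,4,2) = 1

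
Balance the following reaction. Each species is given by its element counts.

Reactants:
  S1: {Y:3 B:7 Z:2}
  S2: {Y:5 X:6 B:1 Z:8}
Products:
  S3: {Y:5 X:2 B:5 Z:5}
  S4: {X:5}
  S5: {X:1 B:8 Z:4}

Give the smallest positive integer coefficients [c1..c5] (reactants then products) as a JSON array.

Y: 5·3+3·5 = 30 | 6·5+1·0+1·0 = 30
X: 5·0+3·6 = 18 | 6·2+1·5+1·1 = 18
B: 5·7+3·1 = 38 | 6·5+1·0+1·8 = 38
Z: 5·2+3·8 = 34 | 6·5+1·0+1·4 = 34
gcd(5,3,6,1,1) = 1

Coefficients: [5, 3, 6, 1, 1]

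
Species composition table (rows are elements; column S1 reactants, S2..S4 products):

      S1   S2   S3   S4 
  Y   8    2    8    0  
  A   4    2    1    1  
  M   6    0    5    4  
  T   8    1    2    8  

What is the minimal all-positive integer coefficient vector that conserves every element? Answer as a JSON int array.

Coefficients: [3, 4, 2, 2]

Y: 3·8 = 24 | 4·2+2·8+2·0 = 24
A: 3·4 = 12 | 4·2+2·1+2·1 = 12
M: 3·6 = 18 | 4·0+2·5+2·4 = 18
T: 3·8 = 24 | 4·1+2·2+2·8 = 24
gcd(3,4,2,2) = 1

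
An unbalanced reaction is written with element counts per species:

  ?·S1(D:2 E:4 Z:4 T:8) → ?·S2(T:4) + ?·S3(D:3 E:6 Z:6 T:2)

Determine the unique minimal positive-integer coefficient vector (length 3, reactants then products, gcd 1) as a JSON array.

D: 3·2 = 6 | 5·0+2·3 = 6
E: 3·4 = 12 | 5·0+2·6 = 12
Z: 3·4 = 12 | 5·0+2·6 = 12
T: 3·8 = 24 | 5·4+2·2 = 24
gcd(3,5,2) = 1

Coefficients: [3, 5, 2]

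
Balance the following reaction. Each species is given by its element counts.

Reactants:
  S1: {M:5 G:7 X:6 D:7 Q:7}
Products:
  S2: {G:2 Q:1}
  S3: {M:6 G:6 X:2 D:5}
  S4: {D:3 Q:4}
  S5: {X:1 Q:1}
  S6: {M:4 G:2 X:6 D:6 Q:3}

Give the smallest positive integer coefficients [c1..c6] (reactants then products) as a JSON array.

Coefficients: [2, 3, 1, 1, 4, 1]

M: 2·5 = 10 | 3·0+1·6+1·0+4·0+1·4 = 10
G: 2·7 = 14 | 3·2+1·6+1·0+4·0+1·2 = 14
X: 2·6 = 12 | 3·0+1·2+1·0+4·1+1·6 = 12
D: 2·7 = 14 | 3·0+1·5+1·3+4·0+1·6 = 14
Q: 2·7 = 14 | 3·1+1·0+1·4+4·1+1·3 = 14
gcd(2,3,1,1,4,1) = 1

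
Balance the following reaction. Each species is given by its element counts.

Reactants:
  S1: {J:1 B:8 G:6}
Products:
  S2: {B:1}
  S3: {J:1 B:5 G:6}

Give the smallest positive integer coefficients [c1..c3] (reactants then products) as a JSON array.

J: 1·1 = 1 | 3·0+1·1 = 1
B: 1·8 = 8 | 3·1+1·5 = 8
G: 1·6 = 6 | 3·0+1·6 = 6
gcd(1,3,1) = 1

Coefficients: [1, 3, 1]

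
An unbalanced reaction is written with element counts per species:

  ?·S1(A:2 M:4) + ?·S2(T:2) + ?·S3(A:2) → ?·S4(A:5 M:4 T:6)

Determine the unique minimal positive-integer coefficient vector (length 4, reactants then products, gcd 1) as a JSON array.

A: 2·2+6·0+3·2 = 10 | 2·5 = 10
M: 2·4+6·0+3·0 = 8 | 2·4 = 8
T: 2·0+6·2+3·0 = 12 | 2·6 = 12
gcd(2,6,3,2) = 1

Coefficients: [2, 6, 3, 2]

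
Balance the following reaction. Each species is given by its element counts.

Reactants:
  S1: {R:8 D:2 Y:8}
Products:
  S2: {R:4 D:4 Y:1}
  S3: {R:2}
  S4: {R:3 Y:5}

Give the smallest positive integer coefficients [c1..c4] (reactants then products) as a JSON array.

R: 4·8 = 32 | 2·4+3·2+6·3 = 32
D: 4·2 = 8 | 2·4+3·0+6·0 = 8
Y: 4·8 = 32 | 2·1+3·0+6·5 = 32
gcd(4,2,3,6) = 1

Coefficients: [4, 2, 3, 6]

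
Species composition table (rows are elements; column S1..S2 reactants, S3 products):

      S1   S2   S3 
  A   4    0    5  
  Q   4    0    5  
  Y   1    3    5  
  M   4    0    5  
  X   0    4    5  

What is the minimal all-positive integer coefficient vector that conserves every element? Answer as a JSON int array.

Coefficients: [5, 5, 4]

A: 5·4+5·0 = 20 | 4·5 = 20
Q: 5·4+5·0 = 20 | 4·5 = 20
Y: 5·1+5·3 = 20 | 4·5 = 20
M: 5·4+5·0 = 20 | 4·5 = 20
X: 5·0+5·4 = 20 | 4·5 = 20
gcd(5,5,4) = 1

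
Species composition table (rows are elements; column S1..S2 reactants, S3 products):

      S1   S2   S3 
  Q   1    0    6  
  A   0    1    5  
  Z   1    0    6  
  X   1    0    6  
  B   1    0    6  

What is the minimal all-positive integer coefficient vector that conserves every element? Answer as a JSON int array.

Coefficients: [6, 5, 1]

Q: 6·1+5·0 = 6 | 1·6 = 6
A: 6·0+5·1 = 5 | 1·5 = 5
Z: 6·1+5·0 = 6 | 1·6 = 6
X: 6·1+5·0 = 6 | 1·6 = 6
B: 6·1+5·0 = 6 | 1·6 = 6
gcd(6,5,1) = 1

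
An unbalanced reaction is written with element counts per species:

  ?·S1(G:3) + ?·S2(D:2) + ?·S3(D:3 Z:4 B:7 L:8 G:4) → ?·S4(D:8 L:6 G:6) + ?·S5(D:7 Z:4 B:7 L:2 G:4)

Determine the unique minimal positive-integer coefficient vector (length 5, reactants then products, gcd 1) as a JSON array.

Coefficients: [2, 6, 1, 1, 1]

D: 2·0+6·2+1·3 = 15 | 1·8+1·7 = 15
Z: 2·0+6·0+1·4 = 4 | 1·0+1·4 = 4
B: 2·0+6·0+1·7 = 7 | 1·0+1·7 = 7
L: 2·0+6·0+1·8 = 8 | 1·6+1·2 = 8
G: 2·3+6·0+1·4 = 10 | 1·6+1·4 = 10
gcd(2,6,1,1,1) = 1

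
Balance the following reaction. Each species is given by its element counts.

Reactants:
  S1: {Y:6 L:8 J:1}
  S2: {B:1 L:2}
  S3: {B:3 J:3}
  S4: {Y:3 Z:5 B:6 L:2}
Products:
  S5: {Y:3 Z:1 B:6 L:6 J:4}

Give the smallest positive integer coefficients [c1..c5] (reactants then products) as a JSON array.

Y: 2·6+6·0+6·0+1·3 = 15 | 5·3 = 15
Z: 2·0+6·0+6·0+1·5 = 5 | 5·1 = 5
B: 2·0+6·1+6·3+1·6 = 30 | 5·6 = 30
L: 2·8+6·2+6·0+1·2 = 30 | 5·6 = 30
J: 2·1+6·0+6·3+1·0 = 20 | 5·4 = 20
gcd(2,6,6,1,5) = 1

Coefficients: [2, 6, 6, 1, 5]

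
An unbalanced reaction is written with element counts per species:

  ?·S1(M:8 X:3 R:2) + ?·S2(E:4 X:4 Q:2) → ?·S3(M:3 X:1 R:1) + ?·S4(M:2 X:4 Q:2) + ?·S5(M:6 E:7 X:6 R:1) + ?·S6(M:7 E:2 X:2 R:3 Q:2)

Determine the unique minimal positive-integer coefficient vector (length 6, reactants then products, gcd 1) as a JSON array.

M: 5·8+4·0 = 40 | 5·3+3·2+2·6+1·7 = 40
E: 5·0+4·4 = 16 | 5·0+3·0+2·7+1·2 = 16
X: 5·3+4·4 = 31 | 5·1+3·4+2·6+1·2 = 31
R: 5·2+4·0 = 10 | 5·1+3·0+2·1+1·3 = 10
Q: 5·0+4·2 = 8 | 5·0+3·2+2·0+1·2 = 8
gcd(5,4,5,3,2,1) = 1

Coefficients: [5, 4, 5, 3, 2, 1]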